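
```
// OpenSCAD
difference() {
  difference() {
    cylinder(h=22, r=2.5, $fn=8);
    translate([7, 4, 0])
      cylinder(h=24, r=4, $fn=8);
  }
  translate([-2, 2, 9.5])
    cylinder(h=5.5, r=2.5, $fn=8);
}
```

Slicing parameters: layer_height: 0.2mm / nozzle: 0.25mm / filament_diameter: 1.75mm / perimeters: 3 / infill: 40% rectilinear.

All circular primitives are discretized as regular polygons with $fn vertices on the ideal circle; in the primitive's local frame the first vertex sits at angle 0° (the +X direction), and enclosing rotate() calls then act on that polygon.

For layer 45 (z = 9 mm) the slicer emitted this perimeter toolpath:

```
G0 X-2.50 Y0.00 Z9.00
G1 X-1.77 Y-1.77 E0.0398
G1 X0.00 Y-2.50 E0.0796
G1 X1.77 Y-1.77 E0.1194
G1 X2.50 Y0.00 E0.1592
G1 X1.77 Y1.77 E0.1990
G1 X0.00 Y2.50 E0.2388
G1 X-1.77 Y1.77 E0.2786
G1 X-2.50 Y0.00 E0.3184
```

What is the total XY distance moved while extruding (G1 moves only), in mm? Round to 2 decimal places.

Sum the Euclidean lengths of each G1 segment: total = 15.32 mm.

15.32 mm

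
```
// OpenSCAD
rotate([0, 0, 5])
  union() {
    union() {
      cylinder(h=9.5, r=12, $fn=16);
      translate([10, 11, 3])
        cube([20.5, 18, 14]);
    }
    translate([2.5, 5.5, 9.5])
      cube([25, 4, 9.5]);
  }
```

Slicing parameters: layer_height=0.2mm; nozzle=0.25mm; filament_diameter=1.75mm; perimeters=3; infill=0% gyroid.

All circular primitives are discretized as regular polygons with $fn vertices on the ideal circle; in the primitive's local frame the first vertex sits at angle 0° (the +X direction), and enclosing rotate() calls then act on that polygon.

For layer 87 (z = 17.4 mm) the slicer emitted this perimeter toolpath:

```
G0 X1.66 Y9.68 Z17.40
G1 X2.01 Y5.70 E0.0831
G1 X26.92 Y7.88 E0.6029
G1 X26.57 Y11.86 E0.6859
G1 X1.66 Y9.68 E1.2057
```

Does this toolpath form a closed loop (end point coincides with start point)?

Start point (G0): (1.66, 9.68). End point (last G1): the path returns to the start — closed.

yes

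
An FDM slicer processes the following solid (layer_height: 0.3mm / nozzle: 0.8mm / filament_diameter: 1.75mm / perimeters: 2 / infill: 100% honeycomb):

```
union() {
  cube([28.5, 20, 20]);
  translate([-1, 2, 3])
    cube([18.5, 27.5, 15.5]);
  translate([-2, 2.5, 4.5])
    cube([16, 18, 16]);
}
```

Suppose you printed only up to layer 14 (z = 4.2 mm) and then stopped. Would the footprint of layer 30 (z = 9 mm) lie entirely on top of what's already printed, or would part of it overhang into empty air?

Compare the two slices. At z = 4.2: the 28.5×20 cube contributes its full rectangle (area 570.00 mm²); the cube at (-1, 2) (footprint 18.5×27.5) is included at this height (area 508.75 mm²); the cube at (-2, 2.5) is not intersected at this z (z outside [4.5, 20.5]); Taking the union: the regions partially overlap — summed areas 1078.75 mm² minus the doubly-counted overlap 315.00 mm² gives 763.75 mm² — area = 763.75 mm². At z = 9: the cube is present — its section is the full 28.5×20 rectangle (area 570.00 mm²); the cube at (-1, 2) (footprint 18.5×27.5) is included at this height (area 508.75 mm²); the 16×18 cube at (-2, 2.5) contributes its full rectangle (area 288.00 mm²); Taking the union: the regions partially overlap — summed areas 1366.75 mm² minus the doubly-counted overlap 585.00 mm² gives 781.75 mm² — area = 781.75 mm². Checking containment: at z = 9 the cross-section extends beyond the z = 4.2 cross-section by about 18.00 mm².

part overhangs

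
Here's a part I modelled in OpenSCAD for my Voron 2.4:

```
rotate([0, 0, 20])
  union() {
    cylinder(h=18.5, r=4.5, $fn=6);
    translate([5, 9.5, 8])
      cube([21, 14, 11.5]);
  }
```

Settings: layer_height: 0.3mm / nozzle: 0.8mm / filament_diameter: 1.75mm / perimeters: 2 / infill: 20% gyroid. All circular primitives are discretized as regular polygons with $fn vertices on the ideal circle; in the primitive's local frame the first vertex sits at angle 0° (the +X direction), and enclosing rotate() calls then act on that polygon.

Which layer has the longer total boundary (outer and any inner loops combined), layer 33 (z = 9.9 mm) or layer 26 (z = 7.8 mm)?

layer 33 (z = 9.9 mm)

Layer 33 (z = 9.9): the r=4.5 cylinder gives a regular 6-gon of circumradius 4.5 (constant along its height) (perimeter = 2·6·4.500·sin(180°/6) = 27.00 mm); the cube at (5, 9.5) is present — its section is the full 21×14 rectangle (perimeter 70.00 mm); Taking the union: the 2 present regions are separate (no shared area or edge), so areas and boundary lengths simply add and each stays a separate island — boundary = 97.00 mm; (whole slice rotated 20° about Z — lengths, areas and connectivity unchanged). So its perimeter = 97.00 mm. Layer 26 (z = 7.8): the r=4.5 cylinder contributes a regular 6-gon of circumradius 4.5 (perimeter = 2·6·4.500·sin(180°/6) = 27.00 mm); the cube at (5, 9.5) is not intersected at this z (z outside [8, 19.5]); Taking the union: only the r=4.5 cylinder is present, so the union is just that shape — boundary = 27.00 mm; (rotated 20° about Z; rotation is an isometry so areas/perimeters/island counts are preserved). So its perimeter = 27.00 mm. Layer 33 is larger (97.00 vs 27.00 mm).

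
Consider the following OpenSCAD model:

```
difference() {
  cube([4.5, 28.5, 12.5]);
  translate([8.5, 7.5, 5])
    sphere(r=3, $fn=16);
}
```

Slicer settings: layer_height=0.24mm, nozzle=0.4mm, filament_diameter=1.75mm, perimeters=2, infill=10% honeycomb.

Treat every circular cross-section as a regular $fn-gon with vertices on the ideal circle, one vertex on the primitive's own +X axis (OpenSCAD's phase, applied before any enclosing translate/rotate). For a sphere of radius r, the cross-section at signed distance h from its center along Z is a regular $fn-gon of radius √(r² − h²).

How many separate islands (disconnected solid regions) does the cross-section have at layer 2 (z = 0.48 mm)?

1

At z = 0.48 mm: the 4.5×28.5 cube contributes its full rectangle; the sphere at (8.5, 7.5) is not intersected at this z (|z−center|=4.520 > r=3); After the difference (first − rest): none of the subtracted shapes is present at this height, so the 4.5×28.5 cube is unchanged — 1 connected region. Overall, the cross-section is a single solid region. Island count = 1.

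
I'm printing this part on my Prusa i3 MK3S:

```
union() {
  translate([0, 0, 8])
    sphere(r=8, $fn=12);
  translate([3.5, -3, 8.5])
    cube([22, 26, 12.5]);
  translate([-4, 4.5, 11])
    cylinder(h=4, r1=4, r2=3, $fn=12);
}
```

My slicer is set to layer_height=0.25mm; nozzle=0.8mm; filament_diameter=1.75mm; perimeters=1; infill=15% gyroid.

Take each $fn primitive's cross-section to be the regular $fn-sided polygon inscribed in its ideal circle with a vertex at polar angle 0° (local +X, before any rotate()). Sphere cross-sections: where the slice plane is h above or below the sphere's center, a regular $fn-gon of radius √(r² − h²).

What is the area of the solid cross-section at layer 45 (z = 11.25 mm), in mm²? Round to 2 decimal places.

723.40 mm²

At z = 11.25 mm: the r=8 sphere contributes a regular 12-gon of circumradius √(8²−3.25²) = 7.310 (area = (12/2)·7.310²·sin(360°/12) = 160.31 mm²); the cube at (3.5, -3) (footprint 22×26) is included at this height (area 572.00 mm²); the cone at (-4, 4.5): at t=0.062 of its height the radius interpolates to r₁+(r₂−r₁)t = 3.938, giving a regular 12-gon of that circumradius (area = (12/2)·3.938²·sin(360°/12) = 46.51 mm²); Taking the union: the regions partially overlap — summed areas 778.82 mm² minus the doubly-counted overlap 55.42 mm² gives 723.40 mm² — area = 723.40 mm². Overall, the cross-section is a single solid region. Net area = 723.40 mm².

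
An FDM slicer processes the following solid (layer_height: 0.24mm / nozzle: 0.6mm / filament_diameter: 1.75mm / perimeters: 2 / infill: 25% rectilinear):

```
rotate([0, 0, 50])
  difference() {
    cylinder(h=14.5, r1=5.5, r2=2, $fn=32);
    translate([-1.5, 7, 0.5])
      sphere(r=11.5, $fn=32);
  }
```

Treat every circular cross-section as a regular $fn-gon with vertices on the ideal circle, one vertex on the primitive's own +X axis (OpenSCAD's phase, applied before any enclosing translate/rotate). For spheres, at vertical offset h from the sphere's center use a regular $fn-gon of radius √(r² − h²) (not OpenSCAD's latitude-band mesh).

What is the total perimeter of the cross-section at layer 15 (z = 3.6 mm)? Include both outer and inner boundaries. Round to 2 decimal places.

At z = 3.6 mm: the cone contributes a regular 32-gon of circumradius 4.631 (interpolated between r1=5.5 and r2=2 at t=0.248) (perimeter = 2·32·4.631·sin(180°/32) = 29.05 mm); the sphere at (-1.5, 7): section is a regular 32-gon, circumradius = √(r²−h²) = √(11.5²−3.1²) = 11.074 (perimeter = 2·32·11.074·sin(180°/32) = 69.47 mm); Subtracting the remaining from the first: starting from the cone, the r=11.5 sphere at (-1.5, 7) partially overlaps it — only the 63.80 mm² overlap (of its 382.81 mm²) is removed, clipping the outline — boundary = 13.11 mm; (rotated 50° about Z; rotation is an isometry so areas/perimeters/island counts are preserved). Overall, the cross-section is a single solid region. Total boundary length (outer) = 13.11 mm.

13.11 mm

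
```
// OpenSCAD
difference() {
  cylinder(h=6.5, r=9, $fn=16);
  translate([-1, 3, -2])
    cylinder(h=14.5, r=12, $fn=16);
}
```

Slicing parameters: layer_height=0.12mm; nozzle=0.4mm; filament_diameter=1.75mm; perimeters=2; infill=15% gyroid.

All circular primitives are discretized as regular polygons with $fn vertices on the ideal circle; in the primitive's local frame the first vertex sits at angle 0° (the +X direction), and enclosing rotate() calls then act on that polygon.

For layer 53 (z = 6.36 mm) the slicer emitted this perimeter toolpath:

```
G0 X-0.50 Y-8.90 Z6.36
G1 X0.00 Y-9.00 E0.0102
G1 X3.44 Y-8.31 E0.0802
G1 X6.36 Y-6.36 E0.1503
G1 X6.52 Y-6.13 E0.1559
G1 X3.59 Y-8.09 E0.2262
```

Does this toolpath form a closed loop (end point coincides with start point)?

no

Start point (G0): (-0.50, -8.90). End point (last G1): the path does not return to the start — open.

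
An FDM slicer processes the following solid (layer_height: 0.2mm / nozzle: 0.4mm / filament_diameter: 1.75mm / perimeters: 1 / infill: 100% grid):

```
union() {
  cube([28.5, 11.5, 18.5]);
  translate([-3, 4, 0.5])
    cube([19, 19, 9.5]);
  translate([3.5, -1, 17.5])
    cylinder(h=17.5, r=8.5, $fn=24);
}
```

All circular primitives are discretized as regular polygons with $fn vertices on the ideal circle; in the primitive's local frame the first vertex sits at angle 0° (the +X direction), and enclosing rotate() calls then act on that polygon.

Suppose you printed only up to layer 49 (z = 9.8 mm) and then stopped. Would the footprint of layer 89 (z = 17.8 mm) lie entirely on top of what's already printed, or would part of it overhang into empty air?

part overhangs

Compare the two slices. At z = 9.8: the cube is present — its section is the full 28.5×11.5 rectangle (area 327.75 mm²); the cube at (-3, 4) (footprint 19×19) is included at this height (area 361.00 mm²); the cylinder at (3.5, -1) is absent (z outside [17.5, 35]); Taking the union: the regions partially overlap — summed areas 688.75 mm² minus the doubly-counted overlap 120.00 mm² gives 568.75 mm² — area = 568.75 mm². At z = 17.8: the cube (footprint 28.5×11.5) is included at this height (area 327.75 mm²); the cube at (-3, 4) is not intersected at this z (z outside [0.5, 10]); the r=8.5 cylinder at (3.5, -1) gives a regular 24-gon of circumradius 8.5 (constant along its height) (area = (24/2)·8.500²·sin(360°/24) = 224.40 mm²); Combining (union): the regions partially overlap — summed areas 552.15 mm² minus the doubly-counted overlap 72.87 mm² gives 479.28 mm² — area = 479.28 mm². Checking containment: at z = 17.8 the cross-section extends beyond the z = 9.8 cross-section by about 146.33 mm².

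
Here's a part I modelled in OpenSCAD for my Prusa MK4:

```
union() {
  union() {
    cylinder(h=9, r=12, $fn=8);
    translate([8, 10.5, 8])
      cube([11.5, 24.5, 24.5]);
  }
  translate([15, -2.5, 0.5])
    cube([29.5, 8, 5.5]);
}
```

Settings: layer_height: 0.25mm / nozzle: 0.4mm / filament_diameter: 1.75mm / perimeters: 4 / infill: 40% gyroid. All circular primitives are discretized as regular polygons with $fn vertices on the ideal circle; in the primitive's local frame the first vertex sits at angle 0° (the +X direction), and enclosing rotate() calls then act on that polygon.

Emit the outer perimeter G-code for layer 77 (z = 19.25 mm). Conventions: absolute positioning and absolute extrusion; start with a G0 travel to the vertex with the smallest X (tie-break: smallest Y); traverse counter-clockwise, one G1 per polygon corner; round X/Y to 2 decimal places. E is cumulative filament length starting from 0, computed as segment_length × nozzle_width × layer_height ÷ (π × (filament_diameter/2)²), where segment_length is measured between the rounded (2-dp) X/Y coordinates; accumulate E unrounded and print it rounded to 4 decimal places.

At z = 19.25 mm: the cylinder is absent (z outside [0, 9]); the cube at (8, 10.5) (footprint 11.5×24.5) is included at this height; Merging all regions: only the 11.5×24.5 cube at (8, 10.5) is present, so the union is just that shape — 1 connected region; the cube at (15, -2.5) is not intersected at this z (z outside [0.5, 6]); Merging all regions: only the result so far is present, so the union is just that shape — 1 connected region. The outline is a single polygon with 4 vertices. Extrusion per mm of travel: 0.4 × 0.25 / (π × 0.875²) = 0.041575. Accumulating E over each segment gives final E = 2.9934.

G0 X8.00 Y10.50 Z19.25
G1 X19.50 Y10.50 E0.4781
G1 X19.50 Y35.00 E1.4967
G1 X8.00 Y35.00 E1.9748
G1 X8.00 Y10.50 E2.9934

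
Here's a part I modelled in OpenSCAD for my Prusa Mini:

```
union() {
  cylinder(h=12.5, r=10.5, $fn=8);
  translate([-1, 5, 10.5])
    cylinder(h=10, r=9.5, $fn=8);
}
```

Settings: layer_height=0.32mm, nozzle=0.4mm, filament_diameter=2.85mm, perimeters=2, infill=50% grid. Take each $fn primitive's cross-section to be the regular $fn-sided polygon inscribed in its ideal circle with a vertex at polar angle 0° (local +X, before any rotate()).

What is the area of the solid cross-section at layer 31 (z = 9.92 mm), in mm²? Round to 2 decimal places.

At z = 9.92 mm: the r=10.5 cylinder gives a regular 8-gon of circumradius 10.5 (constant along its height) (area = (8/2)·10.500²·sin(360°/8) = 311.83 mm²); the cylinder at (-1, 5) does not reach this height (z outside [10.5, 20.5]); Merging all regions: only the r=10.5 cylinder is present, so the union is just that shape — area = 311.83 mm². Overall, the cross-section is a single solid region. Net area = 311.83 mm².

311.83 mm²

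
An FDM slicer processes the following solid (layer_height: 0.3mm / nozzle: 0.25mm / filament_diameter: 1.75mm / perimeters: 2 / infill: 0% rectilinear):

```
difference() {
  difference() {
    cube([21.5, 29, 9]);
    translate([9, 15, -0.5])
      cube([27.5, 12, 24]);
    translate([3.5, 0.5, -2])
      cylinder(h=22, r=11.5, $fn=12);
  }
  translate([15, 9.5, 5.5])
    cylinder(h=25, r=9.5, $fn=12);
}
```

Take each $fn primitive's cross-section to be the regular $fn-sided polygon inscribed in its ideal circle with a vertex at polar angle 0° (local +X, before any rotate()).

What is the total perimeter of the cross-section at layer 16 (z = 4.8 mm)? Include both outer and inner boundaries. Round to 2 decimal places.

At z = 4.8 mm: the 21.5×29 cube contributes its full rectangle (perimeter 101.00 mm); the cube at (9, 15) is present — its section is the full 27.5×12 rectangle (perimeter 79.00 mm); the cylinder at (3.5, 0.5): section is a regular 12-gon, circumradius r=11.5 (perimeter = 2·12·11.500·sin(180°/12) = 71.43 mm); Subtracting the remaining from the first: starting from the 21.5×29 cube, the 27.5×12 cube at (9, 15) partially overlaps it — only the 150.00 mm² overlap (of its 330.00 mm²) is removed, clipping the outline; the r=11.5 cylinder at (3.5, 0.5) partially overlaps it — only the 145.26 mm² overlap (of its 396.75 mm²) is removed, clipping the outline — boundary = 122.07 mm; the cylinder at (15, 9.5) does not reach this height (z outside [5.5, 30.5]); Subtracting the remaining from the first: none of the subtracted shapes is present at this height, so that combined region is unchanged — boundary = 122.07 mm. Overall, the cross-section is a single solid region. Total boundary length (outer) = 122.07 mm.

122.07 mm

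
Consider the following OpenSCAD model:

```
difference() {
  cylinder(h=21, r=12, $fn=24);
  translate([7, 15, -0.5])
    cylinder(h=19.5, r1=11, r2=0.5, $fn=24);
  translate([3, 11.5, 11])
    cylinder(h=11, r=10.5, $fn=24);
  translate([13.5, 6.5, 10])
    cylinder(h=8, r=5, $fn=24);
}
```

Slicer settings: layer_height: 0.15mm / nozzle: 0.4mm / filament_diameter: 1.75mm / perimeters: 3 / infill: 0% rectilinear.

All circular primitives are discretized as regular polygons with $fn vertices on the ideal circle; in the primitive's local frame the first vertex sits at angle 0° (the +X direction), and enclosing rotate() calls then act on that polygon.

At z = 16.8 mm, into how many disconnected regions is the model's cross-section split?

1

At z = 16.8 mm: the r=12 cylinder contributes a regular 24-gon of circumradius 12; the cone at (7, 15) (r1=11→r2=0.5) has section circumradius 1.685 here — a regular 24-gon; the cylinder at (3, 11.5): section is a regular 24-gon, circumradius r=10.5; the cylinder at (13.5, 6.5): section is a regular 24-gon, circumradius r=5; Taking the first minus the rest: starting from the r=12 cylinder, the cone at (7, 15) misses the remaining region (no effect); the r=10.5 cylinder at (3, 11.5) partially overlaps it — only the 139.68 mm² overlap (of its 342.42 mm²) is removed, clipping the outline; the r=5 cylinder at (13.5, 6.5) partially overlaps it — only the 2.97 mm² overlap (of its 77.65 mm²) is removed, clipping the outline — 1 connected region. The result has 1 disconnected region.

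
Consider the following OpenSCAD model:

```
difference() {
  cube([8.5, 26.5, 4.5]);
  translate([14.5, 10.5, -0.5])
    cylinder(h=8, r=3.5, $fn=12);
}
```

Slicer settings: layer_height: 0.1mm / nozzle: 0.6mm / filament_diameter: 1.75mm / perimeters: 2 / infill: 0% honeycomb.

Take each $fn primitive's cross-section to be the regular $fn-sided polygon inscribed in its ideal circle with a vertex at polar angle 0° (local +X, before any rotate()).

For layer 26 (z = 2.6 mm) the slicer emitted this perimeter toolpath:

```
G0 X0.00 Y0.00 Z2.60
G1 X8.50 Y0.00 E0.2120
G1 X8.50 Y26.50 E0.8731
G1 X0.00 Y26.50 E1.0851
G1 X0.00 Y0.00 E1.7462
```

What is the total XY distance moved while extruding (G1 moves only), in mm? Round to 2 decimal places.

70.00 mm

Sum the Euclidean lengths of each G1 segment: total = 70.00 mm.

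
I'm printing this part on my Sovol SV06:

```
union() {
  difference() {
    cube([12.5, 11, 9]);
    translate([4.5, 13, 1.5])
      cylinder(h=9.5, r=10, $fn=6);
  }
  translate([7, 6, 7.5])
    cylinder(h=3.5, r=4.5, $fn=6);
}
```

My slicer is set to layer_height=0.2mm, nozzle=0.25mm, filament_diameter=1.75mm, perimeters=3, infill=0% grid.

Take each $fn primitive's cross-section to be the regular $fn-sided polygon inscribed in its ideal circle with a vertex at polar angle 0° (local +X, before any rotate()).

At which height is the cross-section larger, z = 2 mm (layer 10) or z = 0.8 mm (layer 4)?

Layer 10 (z = 2): the 12.5×11 cube contributes its full rectangle (area 137.50 mm²); the cylinder at (4.5, 13): section is a regular 6-gon, circumradius r=10 (area = (6/2)·10.000²·sin(360°/6) = 259.81 mm²); Subtracting the remaining from the first: starting from the 12.5×11 cube (137.50 mm²), the r=10 cylinder at (4.5, 13) partially overlaps it — only the 75.46 mm² overlap (of its 259.81 mm²) is removed, clipping the outline — area = 62.04 mm²; the cylinder at (7, 6) is not intersected at this z (z outside [7.5, 11]); Taking the union: only the result so far is present, so the union is just that shape — area = 62.04 mm². So its area = 62.04 mm². Layer 4 (z = 0.8): the cube (footprint 12.5×11) is included at this height (area 137.50 mm²); the cylinder at (4.5, 13) does not reach this height (z outside [1.5, 11]); Subtracting the remaining from the first: none of the subtracted shapes is present at this height, so the 12.5×11 cube is unchanged — area = 137.50 mm²; the cylinder at (7, 6) does not reach this height (z outside [7.5, 11]); Combining (union): only that combined region is present, so the union is just that shape — area = 137.50 mm². So its area = 137.50 mm². Layer 4 is larger (137.50 vs 62.04 mm²).

layer 4 (z = 0.8 mm)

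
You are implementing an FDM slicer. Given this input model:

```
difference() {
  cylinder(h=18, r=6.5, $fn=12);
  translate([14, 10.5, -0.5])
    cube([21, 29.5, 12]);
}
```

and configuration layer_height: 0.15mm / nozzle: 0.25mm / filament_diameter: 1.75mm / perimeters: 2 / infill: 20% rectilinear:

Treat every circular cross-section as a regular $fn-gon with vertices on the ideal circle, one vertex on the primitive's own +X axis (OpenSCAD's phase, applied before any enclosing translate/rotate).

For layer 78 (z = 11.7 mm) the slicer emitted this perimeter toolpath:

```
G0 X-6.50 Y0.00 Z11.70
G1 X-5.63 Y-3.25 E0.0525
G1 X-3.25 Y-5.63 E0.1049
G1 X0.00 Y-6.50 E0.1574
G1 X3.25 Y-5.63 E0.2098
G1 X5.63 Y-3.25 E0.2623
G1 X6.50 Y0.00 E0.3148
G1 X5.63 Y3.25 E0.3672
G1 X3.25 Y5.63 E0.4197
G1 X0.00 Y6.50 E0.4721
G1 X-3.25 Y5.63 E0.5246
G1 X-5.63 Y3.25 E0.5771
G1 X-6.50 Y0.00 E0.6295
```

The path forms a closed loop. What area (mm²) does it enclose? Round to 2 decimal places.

126.77 mm²

Apply the shoelace formula to the sequence of (X, Y) vertices; enclosed area = 126.77 mm².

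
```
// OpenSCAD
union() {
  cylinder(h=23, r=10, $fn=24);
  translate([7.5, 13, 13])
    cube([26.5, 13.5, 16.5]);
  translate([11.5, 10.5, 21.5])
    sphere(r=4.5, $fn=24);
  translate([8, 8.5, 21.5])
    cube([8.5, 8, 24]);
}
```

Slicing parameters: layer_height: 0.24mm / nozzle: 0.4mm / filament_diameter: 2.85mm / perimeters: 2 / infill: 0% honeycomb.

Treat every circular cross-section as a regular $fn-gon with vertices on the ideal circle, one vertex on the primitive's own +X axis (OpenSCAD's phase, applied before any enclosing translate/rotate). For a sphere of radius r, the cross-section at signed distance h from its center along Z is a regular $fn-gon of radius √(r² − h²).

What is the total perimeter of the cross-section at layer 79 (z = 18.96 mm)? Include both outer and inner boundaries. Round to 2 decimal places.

At z = 18.96 mm: the r=10 cylinder contributes a regular 24-gon of circumradius 10 (perimeter = 2·24·10.000·sin(180°/24) = 62.65 mm); the cube at (7.5, 13) (footprint 26.5×13.5) is included at this height (perimeter 80.00 mm); the r=4.5 sphere at (11.5, 10.5) slices to a regular 24-gon of circumradius 3.715 (√(r²−h²) with h=2.54 from center) (perimeter = 2·24·3.715·sin(180°/24) = 23.27 mm); the cube at (8, 8.5) is absent (z outside [21.5, 45.5]); Merging all regions: the regions partially overlap (shared area 4.49 mm²), so the edge portions inside another operand are dropped and the merged outline is re-measured after clipping — boundary = 154.34 mm. Overall, the cross-section has 2 separate islands. Total boundary length (outer) = 154.34 mm.

154.34 mm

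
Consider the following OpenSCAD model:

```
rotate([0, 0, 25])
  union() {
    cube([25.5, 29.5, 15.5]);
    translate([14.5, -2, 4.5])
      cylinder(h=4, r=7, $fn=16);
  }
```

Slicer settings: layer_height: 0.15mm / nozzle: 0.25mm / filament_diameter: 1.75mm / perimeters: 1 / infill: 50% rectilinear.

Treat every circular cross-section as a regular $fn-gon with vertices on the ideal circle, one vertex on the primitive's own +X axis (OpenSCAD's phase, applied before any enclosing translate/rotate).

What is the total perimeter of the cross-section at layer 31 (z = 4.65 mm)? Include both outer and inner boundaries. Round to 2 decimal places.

122.72 mm

At z = 4.65 mm: the 25.5×29.5 cube contributes its full rectangle (perimeter 110.00 mm); the r=7 cylinder at (14.5, -2) contributes a regular 16-gon of circumradius 7 (perimeter = 2·16·7.000·sin(180°/16) = 43.70 mm); Merging all regions: the regions partially overlap (shared area 47.80 mm²), so the edge portions inside another operand are dropped and the merged outline is re-measured after clipping — boundary = 122.72 mm; (rotated 25° about Z; rotation is an isometry so areas/perimeters/island counts are preserved). Overall, the cross-section is a single solid region. Total boundary length (outer) = 122.72 mm.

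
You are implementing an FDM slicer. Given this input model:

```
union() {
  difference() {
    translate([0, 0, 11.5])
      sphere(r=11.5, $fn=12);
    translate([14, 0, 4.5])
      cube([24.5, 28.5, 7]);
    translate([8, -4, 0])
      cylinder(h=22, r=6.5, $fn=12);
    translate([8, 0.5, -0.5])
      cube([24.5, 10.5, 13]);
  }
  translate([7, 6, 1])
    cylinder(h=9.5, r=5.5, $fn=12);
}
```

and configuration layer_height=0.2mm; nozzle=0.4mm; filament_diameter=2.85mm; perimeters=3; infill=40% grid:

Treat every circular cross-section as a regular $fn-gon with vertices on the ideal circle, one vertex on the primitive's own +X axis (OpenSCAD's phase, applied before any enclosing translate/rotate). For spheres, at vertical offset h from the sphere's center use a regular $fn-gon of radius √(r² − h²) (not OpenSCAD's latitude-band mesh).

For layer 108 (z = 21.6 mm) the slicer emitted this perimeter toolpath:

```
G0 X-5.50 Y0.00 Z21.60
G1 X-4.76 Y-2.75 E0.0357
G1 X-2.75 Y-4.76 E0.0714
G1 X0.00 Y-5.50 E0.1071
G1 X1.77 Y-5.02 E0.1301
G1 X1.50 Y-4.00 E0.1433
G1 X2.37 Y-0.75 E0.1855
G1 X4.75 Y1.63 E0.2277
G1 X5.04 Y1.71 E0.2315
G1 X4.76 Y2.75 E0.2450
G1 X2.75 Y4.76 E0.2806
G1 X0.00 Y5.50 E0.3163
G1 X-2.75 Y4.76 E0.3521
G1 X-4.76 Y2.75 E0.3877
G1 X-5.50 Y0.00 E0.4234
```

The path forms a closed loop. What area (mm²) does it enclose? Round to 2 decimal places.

Apply the shoelace formula to the sequence of (X, Y) vertices; enclosed area = 76.25 mm².

76.25 mm²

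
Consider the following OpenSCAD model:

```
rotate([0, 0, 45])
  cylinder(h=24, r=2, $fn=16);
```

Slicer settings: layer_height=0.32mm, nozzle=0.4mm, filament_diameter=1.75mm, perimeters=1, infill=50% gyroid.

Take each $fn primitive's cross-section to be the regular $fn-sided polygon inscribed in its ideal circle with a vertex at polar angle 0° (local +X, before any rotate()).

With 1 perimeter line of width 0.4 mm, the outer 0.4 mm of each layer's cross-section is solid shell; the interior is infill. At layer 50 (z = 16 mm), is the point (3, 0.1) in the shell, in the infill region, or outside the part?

At z = 16 mm: the cylinder: section is a regular 16-gon, circumradius r=2; (whole slice rotated 45° about Z — lengths, areas and connectivity unchanged). Overall, the cross-section is a single solid region. Undo the 45° rotation: the query point maps to (2.192, -2.051) in the un-rotated model frame. The nearest boundary edge runs (0.77, -1.85)→(1.41, -1.41); distance from the point to it = 1.00 mm. The point is not inside any of the regions above, so it lies outside the cross-section (1.00 mm from the nearest boundary).

outside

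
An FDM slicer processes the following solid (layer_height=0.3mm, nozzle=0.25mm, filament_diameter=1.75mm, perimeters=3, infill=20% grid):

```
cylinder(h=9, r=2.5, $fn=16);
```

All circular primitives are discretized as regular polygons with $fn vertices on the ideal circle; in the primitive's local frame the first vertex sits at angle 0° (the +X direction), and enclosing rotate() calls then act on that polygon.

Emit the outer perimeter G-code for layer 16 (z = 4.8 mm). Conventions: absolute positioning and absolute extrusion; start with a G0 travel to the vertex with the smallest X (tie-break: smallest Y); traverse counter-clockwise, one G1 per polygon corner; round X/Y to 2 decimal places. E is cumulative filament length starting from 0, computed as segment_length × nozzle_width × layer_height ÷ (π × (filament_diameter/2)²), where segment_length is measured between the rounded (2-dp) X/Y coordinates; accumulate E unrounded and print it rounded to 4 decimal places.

G0 X-2.50 Y0.00 Z4.80
G1 X-2.31 Y-0.96 E0.0305
G1 X-1.77 Y-1.77 E0.0609
G1 X-0.96 Y-2.31 E0.0912
G1 X0.00 Y-2.50 E0.1217
G1 X0.96 Y-2.31 E0.1523
G1 X1.77 Y-1.77 E0.1826
G1 X2.31 Y-0.96 E0.2130
G1 X2.50 Y0.00 E0.2435
G1 X2.31 Y0.96 E0.2740
G1 X1.77 Y1.77 E0.3043
G1 X0.96 Y2.31 E0.3347
G1 X0.00 Y2.50 E0.3652
G1 X-0.96 Y2.31 E0.3957
G1 X-1.77 Y1.77 E0.4261
G1 X-2.31 Y0.96 E0.4564
G1 X-2.50 Y0.00 E0.4870

At z = 4.8 mm: the r=2.5 cylinder gives a regular 16-gon of circumradius 2.5 (constant along its height). The outline is a single polygon with 16 vertices. Extrusion per mm of travel: 0.25 × 0.3 / (π × 0.875²) = 0.031181. Accumulating E over each segment gives final E = 0.4870.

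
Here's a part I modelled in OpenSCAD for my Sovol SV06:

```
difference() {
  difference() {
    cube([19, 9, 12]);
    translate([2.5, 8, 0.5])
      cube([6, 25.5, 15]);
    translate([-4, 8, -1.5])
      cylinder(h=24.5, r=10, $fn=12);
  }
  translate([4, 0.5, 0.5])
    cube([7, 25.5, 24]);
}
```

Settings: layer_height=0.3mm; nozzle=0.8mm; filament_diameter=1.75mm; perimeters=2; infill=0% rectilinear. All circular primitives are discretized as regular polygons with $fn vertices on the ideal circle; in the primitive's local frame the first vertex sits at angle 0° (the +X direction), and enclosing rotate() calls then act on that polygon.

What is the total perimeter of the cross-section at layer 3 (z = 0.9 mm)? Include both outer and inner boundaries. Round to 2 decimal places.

At z = 0.9 mm: the cube (footprint 19×9) is included at this height (perimeter 56.00 mm); the cube at (2.5, 8) (footprint 6×25.5) is included at this height (perimeter 63.00 mm); the r=10 cylinder at (-4, 8) contributes a regular 12-gon of circumradius 10 (perimeter = 2·12·10.000·sin(180°/12) = 62.12 mm); Subtracting the remaining from the first: starting from the 19×9 cube, the 6×25.5 cube at (2.5, 8) partially overlaps it — only the 6.00 mm² overlap (of its 153.00 mm²) is removed, clipping the outline; the r=10 cylinder at (-4, 8) partially overlaps it — only the 38.63 mm² overlap (of its 300.00 mm²) is removed, clipping the outline — boundary = 49.76 mm; the 7×25.5 cube at (4, 0.5) contributes its full rectangle (perimeter 65.00 mm); Subtracting the remaining from the first: starting from that combined region, the 7×25.5 cube at (4, 0.5) partially overlaps it — only the 48.13 mm² overlap (of its 178.50 mm²) is removed, clipping the outline — boundary = 54.99 mm. Overall, the cross-section is a single solid region. Total boundary length (outer) = 54.99 mm.

54.99 mm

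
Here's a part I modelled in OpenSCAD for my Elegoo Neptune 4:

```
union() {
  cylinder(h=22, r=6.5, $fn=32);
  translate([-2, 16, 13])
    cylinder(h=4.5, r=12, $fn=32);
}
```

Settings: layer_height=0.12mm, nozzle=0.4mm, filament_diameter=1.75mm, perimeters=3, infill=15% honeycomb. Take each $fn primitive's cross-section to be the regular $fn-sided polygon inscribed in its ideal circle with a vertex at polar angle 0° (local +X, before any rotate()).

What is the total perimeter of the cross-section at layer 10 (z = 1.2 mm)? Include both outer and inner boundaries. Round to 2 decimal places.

40.78 mm

At z = 1.2 mm: the r=6.5 cylinder gives a regular 32-gon of circumradius 6.5 (constant along its height) (perimeter = 2·32·6.500·sin(180°/32) = 40.78 mm); the cylinder at (-2, 16) does not reach this height (z outside [13, 17.5]); Combining (union): only the r=6.5 cylinder is present, so the union is just that shape — boundary = 40.78 mm. Overall, the cross-section is a single solid region. Total boundary length (outer) = 40.78 mm.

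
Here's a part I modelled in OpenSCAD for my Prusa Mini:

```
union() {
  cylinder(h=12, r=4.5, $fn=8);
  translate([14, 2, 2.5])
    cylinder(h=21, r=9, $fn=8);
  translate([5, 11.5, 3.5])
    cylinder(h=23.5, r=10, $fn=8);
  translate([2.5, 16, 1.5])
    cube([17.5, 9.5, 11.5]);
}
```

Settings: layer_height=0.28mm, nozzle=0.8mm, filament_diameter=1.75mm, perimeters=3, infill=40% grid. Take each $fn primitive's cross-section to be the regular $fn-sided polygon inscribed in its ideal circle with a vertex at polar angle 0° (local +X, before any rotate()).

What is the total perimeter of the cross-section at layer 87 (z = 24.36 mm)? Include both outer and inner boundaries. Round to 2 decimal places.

61.23 mm

At z = 24.36 mm: the cylinder does not reach this height (z outside [0, 12]); the cylinder at (14, 2) is absent (z outside [2.5, 23.5]); the cylinder at (5, 11.5): section is a regular 8-gon, circumradius r=10 (perimeter = 2·8·10.000·sin(180°/8) = 61.23 mm); the cube at (2.5, 16) does not reach this height (z outside [1.5, 13]); Combining (union): only the r=10 cylinder at (5, 11.5) is present, so the union is just that shape — boundary = 61.23 mm. Overall, the cross-section is a single solid region. Total boundary length (outer) = 61.23 mm.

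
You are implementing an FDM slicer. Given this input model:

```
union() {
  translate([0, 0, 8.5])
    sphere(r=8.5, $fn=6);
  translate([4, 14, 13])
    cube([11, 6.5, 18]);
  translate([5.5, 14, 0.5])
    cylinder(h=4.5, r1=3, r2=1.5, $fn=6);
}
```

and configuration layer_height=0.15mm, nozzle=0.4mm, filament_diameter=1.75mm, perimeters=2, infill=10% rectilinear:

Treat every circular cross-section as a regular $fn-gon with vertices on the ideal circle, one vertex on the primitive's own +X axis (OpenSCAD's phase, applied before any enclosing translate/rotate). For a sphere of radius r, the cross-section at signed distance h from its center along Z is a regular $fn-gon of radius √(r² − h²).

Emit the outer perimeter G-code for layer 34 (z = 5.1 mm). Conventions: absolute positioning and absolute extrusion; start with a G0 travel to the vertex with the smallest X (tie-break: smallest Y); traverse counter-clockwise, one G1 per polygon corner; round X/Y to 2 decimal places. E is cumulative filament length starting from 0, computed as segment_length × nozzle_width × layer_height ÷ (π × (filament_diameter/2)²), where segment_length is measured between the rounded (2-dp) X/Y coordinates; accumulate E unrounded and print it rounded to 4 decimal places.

G0 X-7.79 Y0.00 Z5.10
G1 X-3.90 Y-6.75 E0.1943
G1 X3.90 Y-6.75 E0.3889
G1 X7.79 Y0.00 E0.5833
G1 X3.90 Y6.75 E0.7776
G1 X-3.90 Y6.75 E0.9722
G1 X-7.79 Y0.00 E1.1665

At z = 5.1 mm: the r=8.5 sphere contributes a regular 6-gon of circumradius √(8.5²−3.4²) = 7.790; the cube at (4, 14) is not intersected at this z (z outside [13, 31]); the cone at (5.5, 14) is absent (z outside [0.5, 5]); Merging all regions: only the r=8.5 sphere is present, so the union is just that shape — 1 connected region. The outline is a single polygon with 6 vertices. Extrusion per mm of travel: 0.4 × 0.15 / (π × 0.875²) = 0.024945. Accumulating E over each segment gives final E = 1.1665.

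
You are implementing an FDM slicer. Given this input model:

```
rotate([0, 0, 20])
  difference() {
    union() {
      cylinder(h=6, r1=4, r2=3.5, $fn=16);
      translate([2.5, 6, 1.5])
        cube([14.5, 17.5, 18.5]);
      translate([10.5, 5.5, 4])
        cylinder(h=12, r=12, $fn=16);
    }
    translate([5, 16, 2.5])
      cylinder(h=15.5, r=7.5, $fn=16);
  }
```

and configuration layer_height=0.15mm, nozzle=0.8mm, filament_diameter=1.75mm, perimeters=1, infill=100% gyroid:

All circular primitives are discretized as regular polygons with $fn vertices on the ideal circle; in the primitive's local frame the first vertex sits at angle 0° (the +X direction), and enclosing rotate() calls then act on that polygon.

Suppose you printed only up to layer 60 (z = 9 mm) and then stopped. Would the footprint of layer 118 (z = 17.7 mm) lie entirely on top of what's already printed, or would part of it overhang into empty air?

entirely on top

Compare the two slices. At z = 9: the cone is absent (z outside [0, 6]); the cube at (2.5, 6) is present — its section is the full 14.5×17.5 rectangle (area 253.75 mm²); the r=12 cylinder at (10.5, 5.5) gives a regular 16-gon of circumradius 12 (constant along its height) (area = (16/2)·12.000²·sin(360°/16) = 440.85 mm²); Taking the union: the regions partially overlap — summed areas 694.60 mm² minus the doubly-counted overlap 152.60 mm² gives 542.00 mm² — area = 542.00 mm²; the r=7.5 cylinder at (5, 16) gives a regular 16-gon of circumradius 7.5 (constant along its height) (area = (16/2)·7.500²·sin(360°/16) = 172.21 mm²); Subtracting the remaining from the first: starting from the result so far (542.00 mm²), the r=7.5 cylinder at (5, 16) partially overlaps it — only the 130.24 mm² overlap (of its 172.21 mm²) is removed, clipping the outline — area = 411.76 mm²; (rotated 20° about Z; rotation is an isometry so areas/perimeters/island counts are preserved). At z = 17.7: the cone does not reach this height (z outside [0, 6]); the cube at (2.5, 6) (footprint 14.5×17.5) is included at this height (area 253.75 mm²); the cylinder at (10.5, 5.5) is not intersected at this z (z outside [4, 16]); Taking the union: only the 14.5×17.5 cube at (2.5, 6) is present, so the union is just that shape — area = 253.75 mm²; the r=7.5 cylinder at (5, 16) contributes a regular 16-gon of circumradius 7.5 (area = (16/2)·7.500²·sin(360°/16) = 172.21 mm²); Subtracting the remaining from the first: starting from that combined region (253.75 mm²), the r=7.5 cylinder at (5, 16) partially overlaps it — only the 122.36 mm² overlap (of its 172.21 mm²) is removed, clipping the outline — area = 131.39 mm²; (whole slice rotated 20° about Z — lengths, areas and connectivity unchanged). Checking containment: the cross-section at z = 17.7 is a subset of the cross-section at z = 9.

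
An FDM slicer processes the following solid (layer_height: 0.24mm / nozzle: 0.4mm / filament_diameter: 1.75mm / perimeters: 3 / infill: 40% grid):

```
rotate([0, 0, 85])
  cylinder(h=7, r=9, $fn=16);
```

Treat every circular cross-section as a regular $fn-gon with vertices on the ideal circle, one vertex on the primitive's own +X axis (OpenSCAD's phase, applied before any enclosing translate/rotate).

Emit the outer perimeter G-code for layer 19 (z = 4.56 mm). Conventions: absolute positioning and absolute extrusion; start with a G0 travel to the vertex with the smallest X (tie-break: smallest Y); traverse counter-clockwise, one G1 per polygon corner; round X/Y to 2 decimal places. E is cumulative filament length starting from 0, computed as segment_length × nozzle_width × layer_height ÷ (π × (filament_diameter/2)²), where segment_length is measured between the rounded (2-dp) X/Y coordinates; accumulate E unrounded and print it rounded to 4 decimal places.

At z = 4.56 mm: the cylinder: section is a regular 16-gon, circumradius r=9; (rotated 85° about Z; rotation is an isometry so areas/perimeters/island counts are preserved). The outline is a single polygon with 16 vertices. Extrusion per mm of travel: 0.4 × 0.24 / (π × 0.875²) = 0.039912. Accumulating E over each segment gives final E = 2.2425.

G0 X-8.97 Y0.78 Z4.56
G1 X-8.58 Y-2.71 E0.1402
G1 X-6.89 Y-5.79 E0.2804
G1 X-4.16 Y-7.98 E0.4201
G1 X-0.78 Y-8.97 E0.5606
G1 X2.71 Y-8.58 E0.7008
G1 X5.79 Y-6.89 E0.8410
G1 X7.98 Y-4.16 E0.9807
G1 X8.97 Y-0.78 E1.1213
G1 X8.58 Y2.71 E1.2614
G1 X6.89 Y5.79 E1.4017
G1 X4.16 Y7.98 E1.5413
G1 X0.78 Y8.97 E1.6819
G1 X-2.71 Y8.58 E1.8221
G1 X-5.79 Y6.89 E1.9623
G1 X-7.98 Y4.16 E2.1020
G1 X-8.97 Y0.78 E2.2425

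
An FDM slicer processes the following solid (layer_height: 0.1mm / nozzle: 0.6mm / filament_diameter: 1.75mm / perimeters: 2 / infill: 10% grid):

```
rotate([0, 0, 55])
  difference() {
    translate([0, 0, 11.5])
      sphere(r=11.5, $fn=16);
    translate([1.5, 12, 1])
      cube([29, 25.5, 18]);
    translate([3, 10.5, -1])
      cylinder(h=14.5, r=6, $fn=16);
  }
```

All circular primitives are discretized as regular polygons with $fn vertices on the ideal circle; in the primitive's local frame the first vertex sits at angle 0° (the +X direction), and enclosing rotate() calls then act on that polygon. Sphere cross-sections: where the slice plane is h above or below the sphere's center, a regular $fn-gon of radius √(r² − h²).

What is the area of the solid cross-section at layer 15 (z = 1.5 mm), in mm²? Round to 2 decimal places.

97.20 mm²

At z = 1.5 mm: the r=11.5 sphere slices to a regular 16-gon of circumradius 5.679 (√(r²−h²) with h=10 from center) (area = (16/2)·5.679²·sin(360°/16) = 98.73 mm²); the 29×25.5 cube at (1.5, 12) contributes its full rectangle (area 739.50 mm²); the r=6 cylinder at (3, 10.5) gives a regular 16-gon of circumradius 6 (constant along its height) (area = (16/2)·6.000²·sin(360°/16) = 110.21 mm²); Taking the first minus the rest: starting from the r=11.5 sphere (98.73 mm²), the 29×25.5 cube at (1.5, 12) misses the remaining region (no effect); the r=6 cylinder at (3, 10.5) partially overlaps it — only the 1.53 mm² overlap (of its 110.21 mm²) is removed, clipping the outline — area = 97.20 mm²; (rotated 55° about Z; rotation is an isometry so areas/perimeters/island counts are preserved). Overall, the cross-section is a single solid region. Net area = 97.20 mm².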